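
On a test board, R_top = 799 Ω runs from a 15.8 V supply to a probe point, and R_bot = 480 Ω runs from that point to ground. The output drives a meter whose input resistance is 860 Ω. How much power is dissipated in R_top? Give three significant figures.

Total resistance from the source is R_top + (R_bot‖R_L) = 1107 Ω, so I = 15.8/1107 Ω = 14.27 mA.
P = I²·R_top = (14.27 mA)² × 799 Ω = 163 mW.

P ≈ 163 mW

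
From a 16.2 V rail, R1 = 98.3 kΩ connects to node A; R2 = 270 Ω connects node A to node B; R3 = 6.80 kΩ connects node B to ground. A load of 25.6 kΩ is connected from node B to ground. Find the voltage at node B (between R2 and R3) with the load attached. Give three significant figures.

V ≈ 0.837 V

At node B, R3 is in parallel with the load: R3‖R_L = 5373 Ω.
Below node A the resistance is R2 + (R3‖R_L) = 5643 Ω, so V_A = 16.2 × 5643/103900 = 0.8795 V.
Then V_B = V_A × (R3‖R_L)/(R2 + R3‖R_L) = 0.8795 × 5373/5643 = 0.837 V.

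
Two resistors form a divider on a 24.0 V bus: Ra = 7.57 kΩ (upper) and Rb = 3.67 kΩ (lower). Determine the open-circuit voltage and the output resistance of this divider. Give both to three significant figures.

V_th = 7.84 V, R_th = 2.47 kΩ

V_th is the open-circuit tap voltage: 24.0 × 3.67/(7.57 + 3.67) = 7.84 V.
With the supply zeroed, Ra and Rb appear in parallel from the tap: R_th = Ra‖Rb = (7.57 × 3.67)/11.24 = 2.47 kΩ.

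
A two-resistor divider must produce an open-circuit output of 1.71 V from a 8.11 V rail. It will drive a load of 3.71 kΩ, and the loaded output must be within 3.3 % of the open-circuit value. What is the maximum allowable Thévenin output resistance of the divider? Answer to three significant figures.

Loading drop = R_th/(R_th + R_L) ≤ 0.0330, so R_th ≤ R_L · ε/(1−ε) = 3.71 kΩ × 0.0330/0.9670 = 127 Ω.

R_th ≤ 127 Ω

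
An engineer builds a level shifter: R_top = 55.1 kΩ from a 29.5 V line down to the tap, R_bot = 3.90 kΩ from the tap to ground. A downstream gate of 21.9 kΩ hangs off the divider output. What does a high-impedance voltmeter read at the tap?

The load sits in parallel with R_bot: R_bot‖R_L = (3.90 × 21.9) / (3.90 + 21.9) = 3.310 kΩ.
V_out = 29.5 × 3.310 / (55.1 + 3.310) = 29.5 × 3.310/58.41 = 1.67 V.

V_out ≈ 1.67 V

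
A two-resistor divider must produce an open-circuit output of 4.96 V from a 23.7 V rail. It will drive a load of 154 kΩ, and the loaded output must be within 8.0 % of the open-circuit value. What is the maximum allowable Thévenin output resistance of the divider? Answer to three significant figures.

Loading drop = R_th/(R_th + R_L) ≤ 0.0800, so R_th ≤ R_L · ε/(1−ε) = 154 kΩ × 0.0800/0.9200 = 13.4 kΩ.
(Any R1, R2 with R2/(R1+R2) = 0.209 and R1‖R2 ≤ 13.4 kΩ will meet the spec.)

R_th ≤ 13.4 kΩ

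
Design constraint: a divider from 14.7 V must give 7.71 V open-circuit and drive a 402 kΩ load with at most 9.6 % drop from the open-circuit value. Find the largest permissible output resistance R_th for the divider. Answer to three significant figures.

R_th ≤ 42.7 kΩ

Loading drop = R_th/(R_th + R_L) ≤ 0.0960, so R_th ≤ R_L · ε/(1−ε) = 402 kΩ × 0.0960/0.9040 = 42.7 kΩ.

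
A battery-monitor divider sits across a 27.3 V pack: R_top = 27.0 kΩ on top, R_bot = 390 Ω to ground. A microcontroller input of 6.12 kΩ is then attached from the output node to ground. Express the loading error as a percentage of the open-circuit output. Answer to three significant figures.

The divider's output (Thévenin) resistance is R_top‖R_bot = 384.4 Ω.
Fractional drop under load = R_th/(R_th + R_L) = 384.4 / (384.4 + 6120) = 0.05911.
So the output falls by 5.91 %.

5.91 %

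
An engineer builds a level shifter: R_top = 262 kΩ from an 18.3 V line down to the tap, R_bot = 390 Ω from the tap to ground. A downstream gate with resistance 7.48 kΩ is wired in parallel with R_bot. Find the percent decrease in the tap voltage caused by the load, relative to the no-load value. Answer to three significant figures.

4.95 %

The divider's output (Thévenin) resistance is R_top‖R_bot = 389.4 Ω.
Fractional drop under load = R_th/(R_th + R_L) = 389.4 / (389.4 + 7480) = 0.04949.
So the output falls by 4.95 %.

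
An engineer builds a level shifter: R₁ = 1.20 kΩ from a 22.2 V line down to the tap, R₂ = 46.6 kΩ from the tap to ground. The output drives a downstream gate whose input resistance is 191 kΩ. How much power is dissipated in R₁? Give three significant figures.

Total resistance from the source is R₁ + (R₂‖R_L) = 38.66 kΩ, so I = 22.2/38.66 kΩ = 0.5742 mA.
P = I²·R₁ = (0.5742 mA)² × 1.20 kΩ = 0.396 mW.

P ≈ 0.396 mW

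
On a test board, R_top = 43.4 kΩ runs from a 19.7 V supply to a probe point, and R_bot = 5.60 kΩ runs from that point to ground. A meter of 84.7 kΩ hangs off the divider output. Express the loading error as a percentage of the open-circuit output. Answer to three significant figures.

5.53 %

The divider's output (Thévenin) resistance is R_top‖R_bot = 4.960 kΩ.
Fractional drop under load = R_th/(R_th + R_L) = 4.960 / (4.960 + 84.7) = 0.05532.
So the output falls by 5.53 %.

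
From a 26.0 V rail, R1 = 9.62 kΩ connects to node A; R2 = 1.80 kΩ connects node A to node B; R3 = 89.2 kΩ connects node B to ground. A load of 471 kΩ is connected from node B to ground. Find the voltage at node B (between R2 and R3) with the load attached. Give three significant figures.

At node B, R3 is in parallel with the load: R3‖R_L = 75.00 kΩ.
Below node A the resistance is R2 + (R3‖R_L) = 76.80 kΩ, so V_A = 26.0 × 76.80/86.42 = 23.11 V.
Then V_B = V_A × (R3‖R_L)/(R2 + R3‖R_L) = 23.11 × 75.00/76.80 = 22.6 V.

V ≈ 22.6 V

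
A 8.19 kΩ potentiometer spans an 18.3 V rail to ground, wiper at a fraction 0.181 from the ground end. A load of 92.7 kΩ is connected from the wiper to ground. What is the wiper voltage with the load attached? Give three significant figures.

V ≈ 3.27 V

The wiper splits the pot into (1−α)R = 6.708 kΩ above and αR = 1.482 kΩ below.
Lower section ‖ load = 1.459 kΩ.
V_wiper = 18.3 × 1.459/(6.708 + 1.459) = 3.27 V.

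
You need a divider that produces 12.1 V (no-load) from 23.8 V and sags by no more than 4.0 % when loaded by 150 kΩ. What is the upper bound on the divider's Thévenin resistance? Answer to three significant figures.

Loading drop = R_th/(R_th + R_L) ≤ 0.0400, so R_th ≤ R_L · ε/(1−ε) = 150 kΩ × 0.0400/0.9600 = 6.25 kΩ.
(Any R1, R2 with R2/(R1+R2) = 0.508 and R1‖R2 ≤ 6.25 kΩ will meet the spec.)

R_th ≤ 6.25 kΩ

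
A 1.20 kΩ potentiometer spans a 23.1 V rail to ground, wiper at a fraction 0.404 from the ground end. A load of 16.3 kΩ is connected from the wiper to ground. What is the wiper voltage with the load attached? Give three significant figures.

The wiper splits the pot into (1−α)R = 715.2 Ω above and αR = 484.8 Ω below.
Lower section ‖ load = 470.8 Ω.
V_wiper = 23.1 × 470.8/(715.2 + 470.8) = 9.17 V.

V ≈ 9.17 V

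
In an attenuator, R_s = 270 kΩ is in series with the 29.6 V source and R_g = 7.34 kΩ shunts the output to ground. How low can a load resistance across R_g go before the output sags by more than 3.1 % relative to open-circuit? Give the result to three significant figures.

Output resistance R_th = R_s‖R_g = (270 × 7.34)/277.3 = 7.146 kΩ.
The fractional drop is R_th/(R_th + R_L); requiring this ≤ 0.0310 gives R_L ≥ R_th(1/0.0310 − 1) = 7.146 × 31.26 = 223 kΩ.

R_L(min) ≈ 223 kΩ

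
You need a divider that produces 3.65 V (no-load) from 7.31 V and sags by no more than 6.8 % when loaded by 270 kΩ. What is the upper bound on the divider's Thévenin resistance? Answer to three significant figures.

R_th ≤ 19.7 kΩ

Loading drop = R_th/(R_th + R_L) ≤ 0.0680, so R_th ≤ R_L · ε/(1−ε) = 270 kΩ × 0.0680/0.9320 = 19.7 kΩ.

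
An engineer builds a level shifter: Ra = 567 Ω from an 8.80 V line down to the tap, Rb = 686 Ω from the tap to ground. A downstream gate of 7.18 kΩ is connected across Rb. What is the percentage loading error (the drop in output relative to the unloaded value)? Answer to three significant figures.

The divider's output (Thévenin) resistance is Ra‖Rb = 310.4 Ω.
Fractional drop under load = R_th/(R_th + R_L) = 310.4 / (310.4 + 7180) = 0.04144.
So the output falls by 4.14 %.

4.14 %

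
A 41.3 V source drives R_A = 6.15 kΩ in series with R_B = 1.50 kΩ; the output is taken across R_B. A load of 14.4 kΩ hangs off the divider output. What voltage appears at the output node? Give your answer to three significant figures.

V_out ≈ 7.47 V

The load sits in parallel with R_B: R_B‖R_L = (1.50 × 14.4) / (1.50 + 14.4) = 1.358 kΩ.
V_out = 41.3 × 1.358 / (6.15 + 1.358) = 41.3 × 1.358/7.508 = 7.47 V.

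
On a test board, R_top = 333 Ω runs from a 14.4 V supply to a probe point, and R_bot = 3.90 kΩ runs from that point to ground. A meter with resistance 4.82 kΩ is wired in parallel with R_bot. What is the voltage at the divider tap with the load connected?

V_out ≈ 12.5 V

The load sits in parallel with R_bot: R_bot‖R_L = (3900 × 4820) / (3900 + 4820) = 2156 Ω.
V_out = 14.4 × 2156 / (333 + 2156) = 14.4 × 2156/2489 = 12.5 V.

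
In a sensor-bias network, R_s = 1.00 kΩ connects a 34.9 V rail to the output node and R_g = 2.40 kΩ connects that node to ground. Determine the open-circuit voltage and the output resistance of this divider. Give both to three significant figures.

V_th = 24.6 V, R_th = 706 Ω

V_th is the open-circuit tap voltage: 34.9 × 2.40/(1.00 + 2.40) = 24.6 V.
With the supply zeroed, R_s and R_g appear in parallel from the tap: R_th = R_s‖R_g = (1.00 × 2.40)/3.400 = 706 Ω.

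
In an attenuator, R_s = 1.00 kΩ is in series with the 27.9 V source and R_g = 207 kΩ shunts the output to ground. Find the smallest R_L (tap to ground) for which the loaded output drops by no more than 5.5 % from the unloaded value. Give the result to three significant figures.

R_L(min) ≈ 17.1 kΩ

Output resistance R_th = R_s‖R_g = (1000 × 207000)/208000 = 995.2 Ω.
The fractional drop is R_th/(R_th + R_L); requiring this ≤ 0.0550 gives R_L ≥ R_th(1/0.0550 − 1) = 995.2 × 17.18 = 17.1 kΩ.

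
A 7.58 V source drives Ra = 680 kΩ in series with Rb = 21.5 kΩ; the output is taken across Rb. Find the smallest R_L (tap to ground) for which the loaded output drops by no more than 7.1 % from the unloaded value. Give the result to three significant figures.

R_L(min) ≈ 273 kΩ

Output resistance R_th = Ra‖Rb = (680 × 21.5)/701.5 = 20.84 kΩ.
The fractional drop is R_th/(R_th + R_L); requiring this ≤ 0.0710 gives R_L ≥ R_th(1/0.0710 − 1) = 20.84 × 13.08 = 273 kΩ.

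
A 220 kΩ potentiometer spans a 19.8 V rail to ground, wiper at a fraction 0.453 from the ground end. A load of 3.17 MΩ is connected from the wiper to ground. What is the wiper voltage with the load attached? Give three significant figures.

V ≈ 8.82 V

The wiper splits the pot into (1−α)R = 120.3 kΩ above and αR = 99.66 kΩ below.
Lower section ‖ load = 96.62 kΩ.
V_wiper = 19.8 × 96.62/(120.3 + 96.62) = 8.82 V.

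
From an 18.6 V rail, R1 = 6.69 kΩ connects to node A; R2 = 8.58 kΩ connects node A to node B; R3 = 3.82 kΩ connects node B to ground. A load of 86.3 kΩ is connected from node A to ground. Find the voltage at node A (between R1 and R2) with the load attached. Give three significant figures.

Below node A the series string R2+R3 = 12.40 kΩ sits in parallel with the 86.3 kΩ load: 10.84 kΩ.
V_A = 18.6 × 10.84/(6.69 + 10.84) = 11.5 V.

V ≈ 11.5 V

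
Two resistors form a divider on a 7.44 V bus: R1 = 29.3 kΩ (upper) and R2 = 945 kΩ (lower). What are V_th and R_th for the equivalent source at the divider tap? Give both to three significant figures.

V_th is the open-circuit tap voltage: 7.44 × 945/(29.3 + 945) = 7.22 V.
With the supply zeroed, R1 and R2 appear in parallel from the tap: R_th = R1‖R2 = (29.3 × 945)/974.3 = 28.4 kΩ.

V_th = 7.22 V, R_th = 28.4 kΩ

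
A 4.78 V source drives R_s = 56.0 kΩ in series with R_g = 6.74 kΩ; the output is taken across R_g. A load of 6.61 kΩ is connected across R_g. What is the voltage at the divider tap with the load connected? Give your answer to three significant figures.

The load sits in parallel with R_g: R_g‖R_L = (6.74 × 6.61) / (6.74 + 6.61) = 3.337 kΩ.
V_out = 4.78 × 3.337 / (56.0 + 3.337) = 4.78 × 3.337/59.34 = 0.269 V.

V_out ≈ 0.269 V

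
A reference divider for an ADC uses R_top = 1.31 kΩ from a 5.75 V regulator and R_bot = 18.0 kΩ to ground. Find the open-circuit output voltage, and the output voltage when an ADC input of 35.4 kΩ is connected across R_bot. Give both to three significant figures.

Open-circuit: V = 5.75 × 18.0/(1.31 + 18.0) = 5.36 V.
With the load, R_bot becomes R_bot‖R_L = 11.93 kΩ, so V = 5.75 × 11.93/13.24 = 5.18 V.

Unloaded: 5.36 V; loaded: 5.18 V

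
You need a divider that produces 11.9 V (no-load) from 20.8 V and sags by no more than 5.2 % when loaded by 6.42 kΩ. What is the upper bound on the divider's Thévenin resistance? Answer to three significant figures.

R_th ≤ 352 Ω

Loading drop = R_th/(R_th + R_L) ≤ 0.0520, so R_th ≤ R_L · ε/(1−ε) = 6.42 kΩ × 0.0520/0.9480 = 352 Ω.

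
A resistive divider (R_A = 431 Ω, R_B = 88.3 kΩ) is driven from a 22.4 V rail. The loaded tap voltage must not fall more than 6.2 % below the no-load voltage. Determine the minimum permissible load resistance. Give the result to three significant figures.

Output resistance R_th = R_A‖R_B = (431 × 88300)/88730 = 428.9 Ω.
The fractional drop is R_th/(R_th + R_L); requiring this ≤ 0.0620 gives R_L ≥ R_th(1/0.0620 − 1) = 428.9 × 15.13 = 6.49 kΩ.

R_L(min) ≈ 6.49 kΩ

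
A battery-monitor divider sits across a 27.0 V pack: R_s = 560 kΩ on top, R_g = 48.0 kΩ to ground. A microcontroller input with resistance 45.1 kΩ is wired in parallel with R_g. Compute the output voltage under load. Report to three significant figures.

V_out ≈ 1.08 V

The load sits in parallel with R_g: R_g‖R_L = (48.0 × 45.1) / (48.0 + 45.1) = 23.25 kΩ.
V_out = 27.0 × 23.25 / (560 + 23.25) = 27.0 × 23.25/583.3 = 1.08 V.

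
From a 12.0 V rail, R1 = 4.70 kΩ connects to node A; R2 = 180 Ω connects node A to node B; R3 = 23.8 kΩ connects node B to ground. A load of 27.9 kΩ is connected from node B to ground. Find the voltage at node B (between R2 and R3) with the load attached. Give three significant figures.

V ≈ 8.70 V

At node B, R3 is in parallel with the load: R3‖R_L = 12840 Ω.
Below node A the resistance is R2 + (R3‖R_L) = 13020 Ω, so V_A = 12.0 × 13020/17720 = 8.818 V.
Then V_B = V_A × (R3‖R_L)/(R2 + R3‖R_L) = 8.818 × 12840/13020 = 8.70 V.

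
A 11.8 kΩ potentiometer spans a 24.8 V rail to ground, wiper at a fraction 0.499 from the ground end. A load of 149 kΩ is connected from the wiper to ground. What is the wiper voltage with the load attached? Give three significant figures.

V ≈ 12.1 V

The wiper splits the pot into (1−α)R = 5.912 kΩ above and αR = 5.888 kΩ below.
Lower section ‖ load = 5.664 kΩ.
V_wiper = 24.8 × 5.664/(5.912 + 5.664) = 12.1 V.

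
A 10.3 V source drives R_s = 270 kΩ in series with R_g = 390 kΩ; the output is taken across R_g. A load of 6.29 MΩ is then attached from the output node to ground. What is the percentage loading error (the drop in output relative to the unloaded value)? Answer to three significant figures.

2.47 %

The divider's output (Thévenin) resistance is R_s‖R_g = 159.5 kΩ.
Fractional drop under load = R_th/(R_th + R_L) = 159.5 / (159.5 + 6290) = 0.02474.
So the output falls by 2.47 %.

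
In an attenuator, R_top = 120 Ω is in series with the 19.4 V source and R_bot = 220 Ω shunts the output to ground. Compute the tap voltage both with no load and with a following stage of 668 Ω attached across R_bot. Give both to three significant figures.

Open-circuit: V = 19.4 × 220/(120 + 220) = 12.6 V.
With the load, R_bot becomes R_bot‖R_L = 165.5 Ω, so V = 19.4 × 165.5/285.5 = 11.2 V.

Unloaded: 12.6 V; loaded: 11.2 V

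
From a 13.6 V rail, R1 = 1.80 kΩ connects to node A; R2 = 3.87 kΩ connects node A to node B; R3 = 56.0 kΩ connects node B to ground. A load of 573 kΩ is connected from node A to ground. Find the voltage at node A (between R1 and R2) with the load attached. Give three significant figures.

Below node A the series string R2+R3 = 59.87 kΩ sits in parallel with the 573 kΩ load: 54.21 kΩ.
V_A = 13.6 × 54.21/(1.80 + 54.21) = 13.2 V.

V ≈ 13.2 V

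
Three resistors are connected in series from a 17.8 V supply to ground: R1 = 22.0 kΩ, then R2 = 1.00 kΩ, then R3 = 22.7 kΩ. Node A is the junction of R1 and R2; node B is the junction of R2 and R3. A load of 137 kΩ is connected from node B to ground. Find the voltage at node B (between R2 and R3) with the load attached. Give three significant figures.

At node B, R3 is in parallel with the load: R3‖R_L = 19.47 kΩ.
Below node A the resistance is R2 + (R3‖R_L) = 20.47 kΩ, so V_A = 17.8 × 20.47/42.47 = 8.580 V.
Then V_B = V_A × (R3‖R_L)/(R2 + R3‖R_L) = 8.580 × 19.47/20.47 = 8.16 V.

V ≈ 8.16 V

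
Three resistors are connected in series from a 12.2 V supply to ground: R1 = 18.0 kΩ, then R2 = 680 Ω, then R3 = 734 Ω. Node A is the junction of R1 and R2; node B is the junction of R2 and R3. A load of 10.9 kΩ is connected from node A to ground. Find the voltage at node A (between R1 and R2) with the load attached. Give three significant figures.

Below node A the series string R2+R3 = 1414 Ω sits in parallel with the 10900 Ω load: 1252 Ω.
V_A = 12.2 × 1252/(18000 + 1252) = 0.793 V.

V ≈ 0.793 V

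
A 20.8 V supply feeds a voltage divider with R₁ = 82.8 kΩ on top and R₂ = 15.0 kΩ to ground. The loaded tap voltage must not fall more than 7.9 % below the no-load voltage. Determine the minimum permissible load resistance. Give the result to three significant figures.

R_L(min) ≈ 148 kΩ

Output resistance R_th = R₁‖R₂ = (82.8 × 15.0)/97.80 = 12.70 kΩ.
The fractional drop is R_th/(R_th + R_L); requiring this ≤ 0.0790 gives R_L ≥ R_th(1/0.0790 − 1) = 12.70 × 11.66 = 148 kΩ.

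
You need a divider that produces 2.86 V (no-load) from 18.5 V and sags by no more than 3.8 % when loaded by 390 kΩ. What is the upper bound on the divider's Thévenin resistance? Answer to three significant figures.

R_th ≤ 15.4 kΩ

Loading drop = R_th/(R_th + R_L) ≤ 0.0380, so R_th ≤ R_L · ε/(1−ε) = 390 kΩ × 0.0380/0.9620 = 15.4 kΩ.
(Any R1, R2 with R2/(R1+R2) = 0.155 and R1‖R2 ≤ 15.4 kΩ will meet the spec.)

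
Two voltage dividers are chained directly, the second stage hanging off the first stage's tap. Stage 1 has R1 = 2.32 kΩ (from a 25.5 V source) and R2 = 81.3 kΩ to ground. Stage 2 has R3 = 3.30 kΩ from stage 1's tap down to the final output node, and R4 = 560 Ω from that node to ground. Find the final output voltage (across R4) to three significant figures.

Stage 2 presents R3+R4 = 3860 Ω as a load on stage 1's tap.
Stage 1's lower leg becomes R2‖(R3+R4) = 3685 Ω, so V_mid = 25.5 × 3685/6005 = 15.65 V.
Stage 2 is itself unloaded: V_out = V_mid × R4/(R3+R4) = 15.65 × 560/3860 = 2.27 V.

V_out ≈ 2.27 V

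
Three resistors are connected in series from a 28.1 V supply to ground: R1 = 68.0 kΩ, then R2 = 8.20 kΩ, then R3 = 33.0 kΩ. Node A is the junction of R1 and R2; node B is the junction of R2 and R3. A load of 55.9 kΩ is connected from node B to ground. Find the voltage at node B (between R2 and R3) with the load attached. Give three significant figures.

V ≈ 6.01 V

At node B, R3 is in parallel with the load: R3‖R_L = 20.75 kΩ.
Below node A the resistance is R2 + (R3‖R_L) = 28.95 kΩ, so V_A = 28.1 × 28.95/96.95 = 8.391 V.
Then V_B = V_A × (R3‖R_L)/(R2 + R3‖R_L) = 8.391 × 20.75/28.95 = 6.01 V.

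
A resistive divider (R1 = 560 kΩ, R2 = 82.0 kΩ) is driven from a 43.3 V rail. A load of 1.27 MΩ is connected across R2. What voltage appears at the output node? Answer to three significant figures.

The load sits in parallel with R2: R2‖R_L = (82.0 × 1270) / (82.0 + 1270) = 77.03 kΩ.
V_out = 43.3 × 77.03 / (560 + 77.03) = 43.3 × 77.03/637.0 = 5.24 V.
(Unloaded it would have been 5.53 V.)

V_out ≈ 5.24 V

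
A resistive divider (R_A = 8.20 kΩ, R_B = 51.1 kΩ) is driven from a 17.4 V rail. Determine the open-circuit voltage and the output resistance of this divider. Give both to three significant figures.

V_th = 15.0 V, R_th = 7.07 kΩ

V_th is the open-circuit tap voltage: 17.4 × 51.1/(8.20 + 51.1) = 15.0 V.
With the supply zeroed, R_A and R_B appear in parallel from the tap: R_th = R_A‖R_B = (8.20 × 51.1)/59.30 = 7.07 kΩ.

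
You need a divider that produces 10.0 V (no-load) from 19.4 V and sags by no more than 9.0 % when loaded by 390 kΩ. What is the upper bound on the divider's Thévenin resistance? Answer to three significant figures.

Loading drop = R_th/(R_th + R_L) ≤ 0.0900, so R_th ≤ R_L · ε/(1−ε) = 390 kΩ × 0.0900/0.9100 = 38.6 kΩ.
(Any R1, R2 with R2/(R1+R2) = 0.515 and R1‖R2 ≤ 38.6 kΩ will meet the spec.)

R_th ≤ 38.6 kΩ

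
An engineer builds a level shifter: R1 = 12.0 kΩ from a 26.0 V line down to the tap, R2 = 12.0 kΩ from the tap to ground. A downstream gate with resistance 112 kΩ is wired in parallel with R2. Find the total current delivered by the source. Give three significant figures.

I ≈ 1.14 mA

R2‖R_L = 10.84 kΩ, so the source sees R1 + R2‖R_L = 22.84 kΩ.
I = 26.0 V / 22.84 kΩ = 1.14 mA.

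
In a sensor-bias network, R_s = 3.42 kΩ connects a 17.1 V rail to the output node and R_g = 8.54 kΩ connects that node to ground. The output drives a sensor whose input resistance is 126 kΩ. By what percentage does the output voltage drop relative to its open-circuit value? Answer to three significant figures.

The divider's output (Thévenin) resistance is R_s‖R_g = 2.442 kΩ.
Fractional drop under load = R_th/(R_th + R_L) = 2.442 / (2.442 + 126) = 0.01901.
So the output falls by 1.90 %.

1.90 %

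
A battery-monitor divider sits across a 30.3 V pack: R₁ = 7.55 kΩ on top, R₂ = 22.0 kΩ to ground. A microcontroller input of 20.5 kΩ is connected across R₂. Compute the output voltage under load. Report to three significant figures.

The load sits in parallel with R₂: R₂‖R_L = (22.0 × 20.5) / (22.0 + 20.5) = 10.61 kΩ.
V_out = 30.3 × 10.61 / (7.55 + 10.61) = 30.3 × 10.61/18.16 = 17.7 V.

V_out ≈ 17.7 V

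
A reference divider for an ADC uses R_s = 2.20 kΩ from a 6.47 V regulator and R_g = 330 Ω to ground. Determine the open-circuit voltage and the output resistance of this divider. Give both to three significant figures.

V_th = 0.844 V, R_th = 287 Ω

V_th is the open-circuit tap voltage: 6.47 × 330/(2200 + 330) = 0.844 V.
With the supply zeroed, R_s and R_g appear in parallel from the tap: R_th = R_s‖R_g = (2200 × 330)/2530 = 287 Ω.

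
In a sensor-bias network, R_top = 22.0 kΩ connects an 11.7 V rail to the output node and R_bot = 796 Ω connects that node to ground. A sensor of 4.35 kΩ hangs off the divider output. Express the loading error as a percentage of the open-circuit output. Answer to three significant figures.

15.0 %

Unloaded V = 11.7 × 796/22800 = 0.4085 V.
Loaded: R_bot‖R_L = 672.9 Ω, giving V = 11.7 × 672.9/22670 = 0.3472 V.
Drop = (0.4085 − 0.3472) / 0.4085 = 15.0 %.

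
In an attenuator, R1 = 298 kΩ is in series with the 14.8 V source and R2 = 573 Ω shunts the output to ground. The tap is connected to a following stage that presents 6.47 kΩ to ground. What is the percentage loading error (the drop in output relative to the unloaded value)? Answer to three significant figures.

8.12 %

The divider's output (Thévenin) resistance is R1‖R2 = 571.9 Ω.
Fractional drop under load = R_th/(R_th + R_L) = 571.9 / (571.9 + 6470) = 0.08121.
So the output falls by 8.12 %.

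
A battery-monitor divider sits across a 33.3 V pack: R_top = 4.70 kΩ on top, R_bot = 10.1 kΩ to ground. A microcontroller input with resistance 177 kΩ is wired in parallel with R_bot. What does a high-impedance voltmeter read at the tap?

The load sits in parallel with R_bot: R_bot‖R_L = (10.1 × 177) / (10.1 + 177) = 9.555 kΩ.
V_out = 33.3 × 9.555 / (4.70 + 9.555) = 33.3 × 9.555/14.25 = 22.3 V.
(Unloaded it would have been 22.7 V.)

V_out ≈ 22.3 V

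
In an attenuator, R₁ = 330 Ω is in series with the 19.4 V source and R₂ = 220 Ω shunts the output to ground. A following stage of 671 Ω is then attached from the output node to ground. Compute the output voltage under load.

V_out ≈ 6.48 V

The load sits in parallel with R₂: R₂‖R_L = (220 × 671) / (220 + 671) = 165.7 Ω.
V_out = 19.4 × 165.7 / (330 + 165.7) = 19.4 × 165.7/495.7 = 6.48 V.
(Unloaded it would have been 7.76 V.)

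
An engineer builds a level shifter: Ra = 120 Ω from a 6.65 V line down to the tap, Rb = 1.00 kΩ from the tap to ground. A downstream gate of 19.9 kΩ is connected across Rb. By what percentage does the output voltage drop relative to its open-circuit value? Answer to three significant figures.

The divider's output (Thévenin) resistance is Ra‖Rb = 107.1 Ω.
Fractional drop under load = R_th/(R_th + R_L) = 107.1 / (107.1 + 19900) = 0.005355.
So the output falls by 0.536 %.

0.536 %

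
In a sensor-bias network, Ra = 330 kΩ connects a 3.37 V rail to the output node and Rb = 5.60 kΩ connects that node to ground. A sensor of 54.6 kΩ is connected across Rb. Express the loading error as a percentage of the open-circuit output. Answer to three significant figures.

The divider's output (Thévenin) resistance is Ra‖Rb = 5.507 kΩ.
Fractional drop under load = R_th/(R_th + R_L) = 5.507 / (5.507 + 54.6) = 0.09161.
So the output falls by 9.16 %.

9.16 %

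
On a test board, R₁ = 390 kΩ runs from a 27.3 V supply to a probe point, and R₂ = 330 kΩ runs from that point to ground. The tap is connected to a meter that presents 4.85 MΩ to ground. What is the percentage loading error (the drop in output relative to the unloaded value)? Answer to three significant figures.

3.55 %

The divider's output (Thévenin) resistance is R₁‖R₂ = 178.8 kΩ.
Fractional drop under load = R_th/(R_th + R_L) = 178.8 / (178.8 + 4850) = 0.03555.
So the output falls by 3.55 %.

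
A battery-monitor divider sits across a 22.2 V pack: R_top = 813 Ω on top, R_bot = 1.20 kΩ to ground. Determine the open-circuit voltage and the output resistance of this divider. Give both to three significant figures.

V_th is the open-circuit tap voltage: 22.2 × 1200/(813 + 1200) = 13.2 V.
With the supply zeroed, R_top and R_bot appear in parallel from the tap: R_th = R_top‖R_bot = (813 × 1200)/2013 = 485 Ω.

V_th = 13.2 V, R_th = 485 Ω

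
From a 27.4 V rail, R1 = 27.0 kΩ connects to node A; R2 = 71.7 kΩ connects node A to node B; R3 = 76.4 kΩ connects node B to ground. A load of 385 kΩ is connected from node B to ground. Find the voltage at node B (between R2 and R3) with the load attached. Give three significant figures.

At node B, R3 is in parallel with the load: R3‖R_L = 63.75 kΩ.
Below node A the resistance is R2 + (R3‖R_L) = 135.4 kΩ, so V_A = 27.4 × 135.4/162.4 = 22.85 V.
Then V_B = V_A × (R3‖R_L)/(R2 + R3‖R_L) = 22.85 × 63.75/135.4 = 10.8 V.

V ≈ 10.8 V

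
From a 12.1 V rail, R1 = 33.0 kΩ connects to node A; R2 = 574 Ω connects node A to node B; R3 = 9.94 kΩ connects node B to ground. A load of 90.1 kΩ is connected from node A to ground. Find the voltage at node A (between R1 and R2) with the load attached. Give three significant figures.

Below node A the series string R2+R3 = 10510 Ω sits in parallel with the 90100 Ω load: 9415 Ω.
V_A = 12.1 × 9415/(33000 + 9415) = 2.69 V.

V ≈ 2.69 V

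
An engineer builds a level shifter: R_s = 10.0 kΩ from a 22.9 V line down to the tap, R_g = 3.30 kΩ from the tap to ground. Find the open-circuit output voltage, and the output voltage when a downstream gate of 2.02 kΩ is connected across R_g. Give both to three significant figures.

Unloaded: 5.68 V; loaded: 2.55 V

Open-circuit: V = 22.9 × 3.30/(10.0 + 3.30) = 5.68 V.
With the load, R_g becomes R_g‖R_L = 1.253 kΩ, so V = 22.9 × 1.253/11.25 = 2.55 V.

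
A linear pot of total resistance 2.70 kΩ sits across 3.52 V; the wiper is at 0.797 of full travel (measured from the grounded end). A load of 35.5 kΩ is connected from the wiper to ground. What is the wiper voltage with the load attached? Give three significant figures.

V ≈ 2.77 V

The wiper splits the pot into (1−α)R = 548.1 Ω above and αR = 2152 Ω below.
Lower section ‖ load = 2029 Ω.
V_wiper = 3.52 × 2029/(548.1 + 2029) = 2.77 V.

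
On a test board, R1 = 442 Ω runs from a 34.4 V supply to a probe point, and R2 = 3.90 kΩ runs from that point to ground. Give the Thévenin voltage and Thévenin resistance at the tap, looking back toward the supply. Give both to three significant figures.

V_th = 30.9 V, R_th = 397 Ω

V_th is the open-circuit tap voltage: 34.4 × 3900/(442 + 3900) = 30.9 V.
With the supply zeroed, R1 and R2 appear in parallel from the tap: R_th = R1‖R2 = (442 × 3900)/4342 = 397 Ω.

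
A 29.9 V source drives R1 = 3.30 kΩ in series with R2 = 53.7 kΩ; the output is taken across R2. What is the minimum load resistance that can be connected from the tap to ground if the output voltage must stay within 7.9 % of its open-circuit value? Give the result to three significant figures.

Output resistance R_th = R1‖R2 = (3.30 × 53.7)/57.00 = 3.109 kΩ.
The fractional drop is R_th/(R_th + R_L); requiring this ≤ 0.0790 gives R_L ≥ R_th(1/0.0790 − 1) = 3.109 × 11.66 = 36.2 kΩ.

R_L(min) ≈ 36.2 kΩ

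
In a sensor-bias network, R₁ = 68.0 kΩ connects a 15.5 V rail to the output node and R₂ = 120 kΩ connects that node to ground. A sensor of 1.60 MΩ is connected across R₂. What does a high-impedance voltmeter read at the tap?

V_out ≈ 9.63 V

The load sits in parallel with R₂: R₂‖R_L = (120 × 1600) / (120 + 1600) = 111.6 kΩ.
V_out = 15.5 × 111.6 / (68.0 + 111.6) = 15.5 × 111.6/179.6 = 9.63 V.
(Unloaded it would have been 9.89 V.)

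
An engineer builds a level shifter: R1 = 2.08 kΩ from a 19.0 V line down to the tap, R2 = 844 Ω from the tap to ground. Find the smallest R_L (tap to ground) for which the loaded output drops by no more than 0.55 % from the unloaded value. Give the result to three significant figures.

Output resistance R_th = R1‖R2 = (2080 × 844)/2924 = 600.4 Ω.
The fractional drop is R_th/(R_th + R_L); requiring this ≤ 0.00550 gives R_L ≥ R_th(1/0.00550 − 1) = 600.4 × 180.8 = 109 kΩ.

R_L(min) ≈ 109 kΩ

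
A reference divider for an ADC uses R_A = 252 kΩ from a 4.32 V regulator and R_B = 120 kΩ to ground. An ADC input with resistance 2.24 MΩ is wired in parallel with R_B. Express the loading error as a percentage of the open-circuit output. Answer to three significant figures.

The divider's output (Thévenin) resistance is R_A‖R_B = 81.29 kΩ.
Fractional drop under load = R_th/(R_th + R_L) = 81.29 / (81.29 + 2240) = 0.03502.
So the output falls by 3.50 %.

3.50 %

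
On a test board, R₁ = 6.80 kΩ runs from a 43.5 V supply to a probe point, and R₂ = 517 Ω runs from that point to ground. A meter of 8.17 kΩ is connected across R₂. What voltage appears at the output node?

The load sits in parallel with R₂: R₂‖R_L = (517 × 8170) / (517 + 8170) = 486.2 Ω.
V_out = 43.5 × 486.2 / (6800 + 486.2) = 43.5 × 486.2/7286 = 2.90 V.

V_out ≈ 2.90 V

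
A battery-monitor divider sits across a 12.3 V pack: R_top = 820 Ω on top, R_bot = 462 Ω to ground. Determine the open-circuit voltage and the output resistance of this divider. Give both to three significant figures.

V_th = 4.43 V, R_th = 296 Ω

V_th is the open-circuit tap voltage: 12.3 × 462/(820 + 462) = 4.43 V.
With the supply zeroed, R_top and R_bot appear in parallel from the tap: R_th = R_top‖R_bot = (820 × 462)/1282 = 296 Ω.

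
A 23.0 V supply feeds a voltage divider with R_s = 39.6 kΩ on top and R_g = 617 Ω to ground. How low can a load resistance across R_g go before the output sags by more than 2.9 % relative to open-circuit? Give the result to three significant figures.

Output resistance R_th = R_s‖R_g = (39600 × 617)/40220 = 607.5 Ω.
The fractional drop is R_th/(R_th + R_L); requiring this ≤ 0.0290 gives R_L ≥ R_th(1/0.0290 − 1) = 607.5 × 33.48 = 20.3 kΩ.

R_L(min) ≈ 20.3 kΩ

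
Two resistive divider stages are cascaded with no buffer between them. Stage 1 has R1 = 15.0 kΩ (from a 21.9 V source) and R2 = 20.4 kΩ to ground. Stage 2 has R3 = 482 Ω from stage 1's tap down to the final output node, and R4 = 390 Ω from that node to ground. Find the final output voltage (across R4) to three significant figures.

Stage 2 presents R3+R4 = 872.0 Ω as a load on stage 1's tap.
Stage 1's lower leg becomes R2‖(R3+R4) = 836.3 Ω, so V_mid = 21.9 × 836.3/15840 = 1.156 V.
Stage 2 is itself unloaded: V_out = V_mid × R4/(R3+R4) = 1.156 × 390/872.0 = 0.517 V.

V_out ≈ 0.517 V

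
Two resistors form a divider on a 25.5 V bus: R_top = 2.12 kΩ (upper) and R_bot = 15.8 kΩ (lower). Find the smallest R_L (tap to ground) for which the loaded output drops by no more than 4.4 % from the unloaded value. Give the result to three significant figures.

Output resistance R_th = R_top‖R_bot = (2.12 × 15.8)/17.92 = 1.869 kΩ.
The fractional drop is R_th/(R_th + R_L); requiring this ≤ 0.0440 gives R_L ≥ R_th(1/0.0440 − 1) = 1.869 × 21.73 = 40.6 kΩ.

R_L(min) ≈ 40.6 kΩ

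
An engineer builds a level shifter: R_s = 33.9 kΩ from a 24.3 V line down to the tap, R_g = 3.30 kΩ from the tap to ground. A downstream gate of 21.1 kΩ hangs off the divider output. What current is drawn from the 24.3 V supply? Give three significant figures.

I ≈ 0.661 mA

R_g‖R_L = 2.854 kΩ, so the source sees R_s + R_g‖R_L = 36.75 kΩ.
I = 24.3 V / 36.75 kΩ = 0.661 mA.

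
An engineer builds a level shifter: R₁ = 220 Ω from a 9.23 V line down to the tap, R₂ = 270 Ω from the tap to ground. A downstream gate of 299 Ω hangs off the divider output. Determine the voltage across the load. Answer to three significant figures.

V_out ≈ 3.62 V

The load sits in parallel with R₂: R₂‖R_L = (270 × 299) / (270 + 299) = 141.9 Ω.
V_out = 9.23 × 141.9 / (220 + 141.9) = 9.23 × 141.9/361.9 = 3.62 V.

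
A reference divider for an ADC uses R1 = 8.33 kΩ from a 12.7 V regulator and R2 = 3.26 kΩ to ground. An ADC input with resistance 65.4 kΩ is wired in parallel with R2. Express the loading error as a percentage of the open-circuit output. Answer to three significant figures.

3.46 %

The divider's output (Thévenin) resistance is R1‖R2 = 2.343 kΩ.
Fractional drop under load = R_th/(R_th + R_L) = 2.343 / (2.343 + 65.4) = 0.03459.
So the output falls by 3.46 %.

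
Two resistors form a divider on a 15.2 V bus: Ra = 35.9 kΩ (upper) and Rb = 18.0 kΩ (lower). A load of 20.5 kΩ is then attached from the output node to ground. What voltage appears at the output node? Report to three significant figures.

The load sits in parallel with Rb: Rb‖R_L = (18.0 × 20.5) / (18.0 + 20.5) = 9.584 kΩ.
V_out = 15.2 × 9.584 / (35.9 + 9.584) = 15.2 × 9.584/45.48 = 3.20 V.
(Unloaded it would have been 5.08 V.)

V_out ≈ 3.20 V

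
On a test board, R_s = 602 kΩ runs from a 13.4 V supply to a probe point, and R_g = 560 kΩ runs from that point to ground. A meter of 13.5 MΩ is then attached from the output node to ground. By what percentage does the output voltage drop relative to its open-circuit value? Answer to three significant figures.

2.10 %

The divider's output (Thévenin) resistance is R_s‖R_g = 290.1 kΩ.
Fractional drop under load = R_th/(R_th + R_L) = 290.1 / (290.1 + 13500) = 0.02104.
So the output falls by 2.10 %.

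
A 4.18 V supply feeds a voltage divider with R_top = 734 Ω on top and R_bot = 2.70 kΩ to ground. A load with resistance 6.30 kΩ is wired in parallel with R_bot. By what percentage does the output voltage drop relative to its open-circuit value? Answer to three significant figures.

8.39 %

The divider's output (Thévenin) resistance is R_top‖R_bot = 577.1 Ω.
Fractional drop under load = R_th/(R_th + R_L) = 577.1 / (577.1 + 6300) = 0.08392.
So the output falls by 8.39 %.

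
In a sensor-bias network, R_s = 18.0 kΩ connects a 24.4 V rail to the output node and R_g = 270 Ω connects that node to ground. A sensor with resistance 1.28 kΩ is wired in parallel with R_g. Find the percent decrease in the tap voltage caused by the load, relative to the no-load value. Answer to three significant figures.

17.2 %

The divider's output (Thévenin) resistance is R_s‖R_g = 266.0 Ω.
Fractional drop under load = R_th/(R_th + R_L) = 266.0 / (266.0 + 1280) = 0.1721.
So the output falls by 17.2 %.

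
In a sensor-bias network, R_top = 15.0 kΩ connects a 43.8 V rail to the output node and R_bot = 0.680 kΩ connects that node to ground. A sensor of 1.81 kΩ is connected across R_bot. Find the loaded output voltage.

The load sits in parallel with R_bot: R_bot‖R_L = (680 × 1810) / (680 + 1810) = 494.3 Ω.
V_out = 43.8 × 494.3 / (15000 + 494.3) = 43.8 × 494.3/15490 = 1.40 V.

V_out ≈ 1.40 V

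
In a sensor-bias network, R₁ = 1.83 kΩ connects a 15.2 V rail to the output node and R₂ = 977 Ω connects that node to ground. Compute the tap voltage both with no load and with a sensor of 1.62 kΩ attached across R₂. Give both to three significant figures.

Unloaded: 5.29 V; loaded: 3.80 V

Open-circuit: V = 15.2 × 977/(1830 + 977) = 5.29 V.
With the load, R₂ becomes R₂‖R_L = 609.4 Ω, so V = 15.2 × 609.4/2439 = 3.80 V.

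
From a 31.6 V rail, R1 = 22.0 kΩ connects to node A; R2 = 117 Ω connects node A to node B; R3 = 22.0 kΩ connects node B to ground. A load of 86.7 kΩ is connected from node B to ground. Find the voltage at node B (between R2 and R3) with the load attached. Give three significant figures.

At node B, R3 is in parallel with the load: R3‖R_L = 17550 Ω.
Below node A the resistance is R2 + (R3‖R_L) = 17660 Ω, so V_A = 31.6 × 17660/39660 = 14.07 V.
Then V_B = V_A × (R3‖R_L)/(R2 + R3‖R_L) = 14.07 × 17550/17660 = 14.0 V.

V ≈ 14.0 V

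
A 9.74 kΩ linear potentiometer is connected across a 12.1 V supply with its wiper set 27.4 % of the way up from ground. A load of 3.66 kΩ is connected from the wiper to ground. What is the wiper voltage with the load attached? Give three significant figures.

The wiper splits the pot into (1−α)R = 7.071 kΩ above and αR = 2.669 kΩ below.
Lower section ‖ load = 1.543 kΩ.
V_wiper = 12.1 × 1.543/(7.071 + 1.543) = 2.17 V.

V ≈ 2.17 V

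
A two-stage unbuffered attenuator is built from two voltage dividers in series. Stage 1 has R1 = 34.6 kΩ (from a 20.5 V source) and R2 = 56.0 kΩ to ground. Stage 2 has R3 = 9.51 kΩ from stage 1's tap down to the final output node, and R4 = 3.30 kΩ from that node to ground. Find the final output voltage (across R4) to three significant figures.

Stage 2 presents R3+R4 = 12.81 kΩ as a load on stage 1's tap.
Stage 1's lower leg becomes R2‖(R3+R4) = 10.43 kΩ, so V_mid = 20.5 × 10.43/45.03 = 4.747 V.
Stage 2 is itself unloaded: V_out = V_mid × R4/(R3+R4) = 4.747 × 3.30/12.81 = 1.22 V.

V_out ≈ 1.22 V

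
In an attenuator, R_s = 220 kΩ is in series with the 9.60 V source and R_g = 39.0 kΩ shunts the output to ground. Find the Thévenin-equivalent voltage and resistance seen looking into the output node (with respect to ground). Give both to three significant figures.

V_th = 1.45 V, R_th = 33.1 kΩ

V_th is the open-circuit tap voltage: 9.60 × 39.0/(220 + 39.0) = 1.45 V.
With the supply zeroed, R_s and R_g appear in parallel from the tap: R_th = R_s‖R_g = (220 × 39.0)/259.0 = 33.1 kΩ.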